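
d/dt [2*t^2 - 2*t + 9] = 4*t - 2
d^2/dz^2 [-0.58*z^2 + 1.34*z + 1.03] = -1.16000000000000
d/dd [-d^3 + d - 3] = 1 - 3*d^2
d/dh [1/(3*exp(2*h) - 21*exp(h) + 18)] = (7 - 2*exp(h))*exp(h)/(3*(exp(2*h) - 7*exp(h) + 6)^2)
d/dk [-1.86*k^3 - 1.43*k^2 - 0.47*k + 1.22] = -5.58*k^2 - 2.86*k - 0.47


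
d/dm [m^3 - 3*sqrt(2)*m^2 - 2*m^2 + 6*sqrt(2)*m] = 3*m^2 - 6*sqrt(2)*m - 4*m + 6*sqrt(2)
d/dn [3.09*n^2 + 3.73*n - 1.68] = 6.18*n + 3.73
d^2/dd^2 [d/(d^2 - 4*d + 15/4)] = 32*(16*d*(d - 2)^2 + (4 - 3*d)*(4*d^2 - 16*d + 15))/(4*d^2 - 16*d + 15)^3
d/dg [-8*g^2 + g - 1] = 1 - 16*g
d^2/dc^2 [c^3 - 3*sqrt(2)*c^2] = 6*c - 6*sqrt(2)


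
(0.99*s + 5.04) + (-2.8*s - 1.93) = 3.11 - 1.81*s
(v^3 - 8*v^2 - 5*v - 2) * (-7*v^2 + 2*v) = -7*v^5 + 58*v^4 + 19*v^3 + 4*v^2 - 4*v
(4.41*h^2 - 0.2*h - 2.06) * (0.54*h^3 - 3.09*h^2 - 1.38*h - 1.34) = 2.3814*h^5 - 13.7349*h^4 - 6.5802*h^3 + 0.732*h^2 + 3.1108*h + 2.7604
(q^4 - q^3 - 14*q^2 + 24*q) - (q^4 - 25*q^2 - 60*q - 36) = -q^3 + 11*q^2 + 84*q + 36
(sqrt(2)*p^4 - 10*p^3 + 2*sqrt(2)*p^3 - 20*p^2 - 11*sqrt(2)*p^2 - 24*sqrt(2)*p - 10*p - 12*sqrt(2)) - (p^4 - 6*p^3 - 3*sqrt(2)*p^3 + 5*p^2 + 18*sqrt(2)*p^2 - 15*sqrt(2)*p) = -p^4 + sqrt(2)*p^4 - 4*p^3 + 5*sqrt(2)*p^3 - 29*sqrt(2)*p^2 - 25*p^2 - 9*sqrt(2)*p - 10*p - 12*sqrt(2)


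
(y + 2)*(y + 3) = y^2 + 5*y + 6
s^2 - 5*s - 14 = (s - 7)*(s + 2)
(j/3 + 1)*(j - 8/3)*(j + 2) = j^3/3 + 7*j^2/9 - 22*j/9 - 16/3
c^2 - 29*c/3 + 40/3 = (c - 8)*(c - 5/3)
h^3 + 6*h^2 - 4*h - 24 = (h - 2)*(h + 2)*(h + 6)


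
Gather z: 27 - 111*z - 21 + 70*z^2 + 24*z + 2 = 70*z^2 - 87*z + 8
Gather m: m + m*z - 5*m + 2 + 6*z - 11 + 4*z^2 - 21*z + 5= m*(z - 4) + 4*z^2 - 15*z - 4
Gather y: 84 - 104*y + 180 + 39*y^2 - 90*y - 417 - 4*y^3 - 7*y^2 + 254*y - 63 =-4*y^3 + 32*y^2 + 60*y - 216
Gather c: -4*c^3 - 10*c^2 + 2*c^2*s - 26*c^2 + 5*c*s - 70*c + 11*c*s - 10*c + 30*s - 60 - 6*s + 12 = -4*c^3 + c^2*(2*s - 36) + c*(16*s - 80) + 24*s - 48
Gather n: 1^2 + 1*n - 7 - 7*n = -6*n - 6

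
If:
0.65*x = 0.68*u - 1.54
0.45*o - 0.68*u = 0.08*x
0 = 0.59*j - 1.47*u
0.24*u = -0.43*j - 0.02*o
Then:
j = 0.02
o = -0.41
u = 0.01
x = -2.36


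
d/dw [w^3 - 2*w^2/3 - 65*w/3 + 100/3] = 3*w^2 - 4*w/3 - 65/3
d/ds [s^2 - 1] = 2*s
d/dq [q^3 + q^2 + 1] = q*(3*q + 2)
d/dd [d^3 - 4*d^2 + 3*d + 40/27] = 3*d^2 - 8*d + 3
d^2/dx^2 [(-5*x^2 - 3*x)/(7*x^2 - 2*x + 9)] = 2*(-217*x^3 + 945*x^2 + 567*x - 459)/(343*x^6 - 294*x^5 + 1407*x^4 - 764*x^3 + 1809*x^2 - 486*x + 729)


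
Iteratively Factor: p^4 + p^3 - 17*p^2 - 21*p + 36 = (p - 1)*(p^3 + 2*p^2 - 15*p - 36) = (p - 1)*(p + 3)*(p^2 - p - 12) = (p - 1)*(p + 3)^2*(p - 4)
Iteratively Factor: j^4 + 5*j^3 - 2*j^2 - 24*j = (j + 4)*(j^3 + j^2 - 6*j) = (j + 3)*(j + 4)*(j^2 - 2*j) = (j - 2)*(j + 3)*(j + 4)*(j)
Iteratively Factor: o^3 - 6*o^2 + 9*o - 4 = (o - 1)*(o^2 - 5*o + 4) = (o - 1)^2*(o - 4)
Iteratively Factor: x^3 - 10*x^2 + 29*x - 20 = (x - 5)*(x^2 - 5*x + 4) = (x - 5)*(x - 4)*(x - 1)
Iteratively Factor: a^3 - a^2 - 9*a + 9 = (a - 3)*(a^2 + 2*a - 3) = (a - 3)*(a + 3)*(a - 1)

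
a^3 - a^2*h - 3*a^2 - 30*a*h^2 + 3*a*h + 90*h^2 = (a - 3)*(a - 6*h)*(a + 5*h)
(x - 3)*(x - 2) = x^2 - 5*x + 6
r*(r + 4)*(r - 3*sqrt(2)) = r^3 - 3*sqrt(2)*r^2 + 4*r^2 - 12*sqrt(2)*r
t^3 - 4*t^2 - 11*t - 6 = (t - 6)*(t + 1)^2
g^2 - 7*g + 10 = (g - 5)*(g - 2)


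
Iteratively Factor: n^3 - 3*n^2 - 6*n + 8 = (n - 1)*(n^2 - 2*n - 8) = (n - 1)*(n + 2)*(n - 4)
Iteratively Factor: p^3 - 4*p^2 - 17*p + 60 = (p - 5)*(p^2 + p - 12) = (p - 5)*(p + 4)*(p - 3)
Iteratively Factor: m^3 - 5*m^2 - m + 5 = (m + 1)*(m^2 - 6*m + 5) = (m - 1)*(m + 1)*(m - 5)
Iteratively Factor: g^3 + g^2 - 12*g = (g)*(g^2 + g - 12) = g*(g - 3)*(g + 4)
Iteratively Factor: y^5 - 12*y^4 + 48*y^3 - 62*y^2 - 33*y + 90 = (y - 3)*(y^4 - 9*y^3 + 21*y^2 + y - 30) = (y - 3)*(y - 2)*(y^3 - 7*y^2 + 7*y + 15) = (y - 3)^2*(y - 2)*(y^2 - 4*y - 5) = (y - 5)*(y - 3)^2*(y - 2)*(y + 1)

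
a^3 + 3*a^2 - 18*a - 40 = (a - 4)*(a + 2)*(a + 5)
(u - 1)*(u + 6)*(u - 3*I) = u^3 + 5*u^2 - 3*I*u^2 - 6*u - 15*I*u + 18*I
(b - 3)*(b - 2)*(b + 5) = b^3 - 19*b + 30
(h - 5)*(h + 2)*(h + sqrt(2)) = h^3 - 3*h^2 + sqrt(2)*h^2 - 10*h - 3*sqrt(2)*h - 10*sqrt(2)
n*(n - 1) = n^2 - n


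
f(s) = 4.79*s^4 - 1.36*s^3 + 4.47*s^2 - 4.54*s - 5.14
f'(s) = 19.16*s^3 - 4.08*s^2 + 8.94*s - 4.54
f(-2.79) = 362.09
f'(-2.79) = -477.35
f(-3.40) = 755.53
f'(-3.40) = -835.17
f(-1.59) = 49.46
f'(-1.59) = -106.09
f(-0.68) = 1.47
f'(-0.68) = -18.53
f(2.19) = 102.25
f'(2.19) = 196.72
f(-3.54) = 879.51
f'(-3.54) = -937.29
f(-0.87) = 5.83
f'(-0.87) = -28.02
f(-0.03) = -5.00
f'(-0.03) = -4.81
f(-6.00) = 6684.62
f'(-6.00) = -4343.62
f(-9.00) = 32816.42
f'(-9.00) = -14383.12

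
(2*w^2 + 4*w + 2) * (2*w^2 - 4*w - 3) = 4*w^4 - 18*w^2 - 20*w - 6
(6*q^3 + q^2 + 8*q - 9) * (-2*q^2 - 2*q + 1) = -12*q^5 - 14*q^4 - 12*q^3 + 3*q^2 + 26*q - 9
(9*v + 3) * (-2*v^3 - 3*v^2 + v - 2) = -18*v^4 - 33*v^3 - 15*v - 6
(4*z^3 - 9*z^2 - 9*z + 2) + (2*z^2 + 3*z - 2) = 4*z^3 - 7*z^2 - 6*z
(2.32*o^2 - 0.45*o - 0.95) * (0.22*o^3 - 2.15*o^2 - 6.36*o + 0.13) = 0.5104*o^5 - 5.087*o^4 - 13.9967*o^3 + 5.2061*o^2 + 5.9835*o - 0.1235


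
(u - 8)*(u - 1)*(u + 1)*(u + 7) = u^4 - u^3 - 57*u^2 + u + 56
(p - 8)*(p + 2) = p^2 - 6*p - 16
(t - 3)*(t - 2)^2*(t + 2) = t^4 - 5*t^3 + 2*t^2 + 20*t - 24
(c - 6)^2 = c^2 - 12*c + 36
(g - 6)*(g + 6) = g^2 - 36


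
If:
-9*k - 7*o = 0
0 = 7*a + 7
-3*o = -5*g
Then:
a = -1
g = 3*o/5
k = -7*o/9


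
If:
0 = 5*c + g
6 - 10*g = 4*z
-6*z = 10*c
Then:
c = -9/85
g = 9/17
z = 3/17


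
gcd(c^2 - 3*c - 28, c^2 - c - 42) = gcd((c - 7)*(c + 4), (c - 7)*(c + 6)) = c - 7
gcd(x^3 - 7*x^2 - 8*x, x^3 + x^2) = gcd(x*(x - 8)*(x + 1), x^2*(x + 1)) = x^2 + x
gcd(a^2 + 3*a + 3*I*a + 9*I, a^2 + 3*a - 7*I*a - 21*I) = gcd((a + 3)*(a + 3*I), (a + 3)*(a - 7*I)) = a + 3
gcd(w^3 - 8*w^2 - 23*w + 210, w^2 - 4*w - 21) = w - 7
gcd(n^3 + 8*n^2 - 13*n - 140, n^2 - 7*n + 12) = n - 4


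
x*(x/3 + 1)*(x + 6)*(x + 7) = x^4/3 + 16*x^3/3 + 27*x^2 + 42*x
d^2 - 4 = (d - 2)*(d + 2)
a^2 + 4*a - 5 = (a - 1)*(a + 5)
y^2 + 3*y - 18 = (y - 3)*(y + 6)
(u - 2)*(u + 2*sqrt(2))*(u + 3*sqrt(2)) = u^3 - 2*u^2 + 5*sqrt(2)*u^2 - 10*sqrt(2)*u + 12*u - 24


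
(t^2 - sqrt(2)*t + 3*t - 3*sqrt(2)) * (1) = t^2 - sqrt(2)*t + 3*t - 3*sqrt(2)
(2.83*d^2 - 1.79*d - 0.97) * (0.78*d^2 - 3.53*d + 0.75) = 2.2074*d^4 - 11.3861*d^3 + 7.6846*d^2 + 2.0816*d - 0.7275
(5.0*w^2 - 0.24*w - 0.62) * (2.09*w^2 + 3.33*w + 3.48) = 10.45*w^4 + 16.1484*w^3 + 15.305*w^2 - 2.8998*w - 2.1576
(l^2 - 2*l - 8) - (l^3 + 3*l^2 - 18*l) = -l^3 - 2*l^2 + 16*l - 8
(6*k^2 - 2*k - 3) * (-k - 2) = -6*k^3 - 10*k^2 + 7*k + 6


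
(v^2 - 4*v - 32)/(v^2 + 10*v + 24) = (v - 8)/(v + 6)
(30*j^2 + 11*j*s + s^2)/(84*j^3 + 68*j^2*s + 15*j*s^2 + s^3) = (5*j + s)/(14*j^2 + 9*j*s + s^2)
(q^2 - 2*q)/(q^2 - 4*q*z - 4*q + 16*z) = q*(q - 2)/(q^2 - 4*q*z - 4*q + 16*z)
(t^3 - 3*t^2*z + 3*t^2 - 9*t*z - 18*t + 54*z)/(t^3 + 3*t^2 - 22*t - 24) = (t^2 - 3*t*z - 3*t + 9*z)/(t^2 - 3*t - 4)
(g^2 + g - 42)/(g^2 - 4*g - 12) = (g + 7)/(g + 2)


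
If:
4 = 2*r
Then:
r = 2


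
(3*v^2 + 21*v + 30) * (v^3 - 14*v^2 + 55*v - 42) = 3*v^5 - 21*v^4 - 99*v^3 + 609*v^2 + 768*v - 1260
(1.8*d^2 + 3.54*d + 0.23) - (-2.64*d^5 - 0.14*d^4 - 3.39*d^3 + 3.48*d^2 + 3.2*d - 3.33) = 2.64*d^5 + 0.14*d^4 + 3.39*d^3 - 1.68*d^2 + 0.34*d + 3.56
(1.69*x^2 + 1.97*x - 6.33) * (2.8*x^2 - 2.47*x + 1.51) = 4.732*x^4 + 1.3417*x^3 - 20.038*x^2 + 18.6098*x - 9.5583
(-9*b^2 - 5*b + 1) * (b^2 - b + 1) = -9*b^4 + 4*b^3 - 3*b^2 - 6*b + 1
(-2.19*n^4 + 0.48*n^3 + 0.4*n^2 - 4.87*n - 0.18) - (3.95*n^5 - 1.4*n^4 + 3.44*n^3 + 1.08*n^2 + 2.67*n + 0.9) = -3.95*n^5 - 0.79*n^4 - 2.96*n^3 - 0.68*n^2 - 7.54*n - 1.08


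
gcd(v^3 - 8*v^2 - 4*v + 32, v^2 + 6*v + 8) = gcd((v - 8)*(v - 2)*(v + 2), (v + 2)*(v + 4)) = v + 2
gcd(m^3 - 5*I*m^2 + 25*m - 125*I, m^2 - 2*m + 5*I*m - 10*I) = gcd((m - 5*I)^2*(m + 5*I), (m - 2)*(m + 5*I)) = m + 5*I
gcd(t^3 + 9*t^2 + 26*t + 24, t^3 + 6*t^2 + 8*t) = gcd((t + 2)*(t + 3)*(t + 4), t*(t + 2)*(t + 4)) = t^2 + 6*t + 8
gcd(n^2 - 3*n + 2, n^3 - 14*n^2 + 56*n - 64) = n - 2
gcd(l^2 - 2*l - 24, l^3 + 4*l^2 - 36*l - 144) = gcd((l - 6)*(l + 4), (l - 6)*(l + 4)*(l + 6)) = l^2 - 2*l - 24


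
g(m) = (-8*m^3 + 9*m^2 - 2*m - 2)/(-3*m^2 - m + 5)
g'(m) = (6*m + 1)*(-8*m^3 + 9*m^2 - 2*m - 2)/(-3*m^2 - m + 5)^2 + (-24*m^2 + 18*m - 2)/(-3*m^2 - m + 5)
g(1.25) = 6.47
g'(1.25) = -40.50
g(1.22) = 8.13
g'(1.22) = -75.72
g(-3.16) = -15.90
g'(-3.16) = 0.59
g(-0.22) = -0.20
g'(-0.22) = -1.39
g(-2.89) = -15.85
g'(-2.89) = -0.26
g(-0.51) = 0.51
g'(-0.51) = -3.91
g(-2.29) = -17.28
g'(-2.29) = -6.04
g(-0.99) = 5.43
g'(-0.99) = -23.01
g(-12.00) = -36.49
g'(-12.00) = 2.61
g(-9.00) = -28.72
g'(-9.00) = 2.56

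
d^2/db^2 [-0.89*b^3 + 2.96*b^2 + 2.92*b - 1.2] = 5.92 - 5.34*b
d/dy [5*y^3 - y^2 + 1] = y*(15*y - 2)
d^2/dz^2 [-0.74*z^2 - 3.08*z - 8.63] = -1.48000000000000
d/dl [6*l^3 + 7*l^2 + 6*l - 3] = 18*l^2 + 14*l + 6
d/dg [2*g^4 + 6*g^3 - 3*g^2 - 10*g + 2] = 8*g^3 + 18*g^2 - 6*g - 10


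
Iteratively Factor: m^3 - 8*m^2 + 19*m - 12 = (m - 4)*(m^2 - 4*m + 3) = (m - 4)*(m - 3)*(m - 1)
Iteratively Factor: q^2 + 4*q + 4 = (q + 2)*(q + 2)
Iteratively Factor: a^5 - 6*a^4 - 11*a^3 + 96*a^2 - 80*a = (a - 5)*(a^4 - a^3 - 16*a^2 + 16*a) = a*(a - 5)*(a^3 - a^2 - 16*a + 16) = a*(a - 5)*(a + 4)*(a^2 - 5*a + 4) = a*(a - 5)*(a - 1)*(a + 4)*(a - 4)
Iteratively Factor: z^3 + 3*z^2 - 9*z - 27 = (z + 3)*(z^2 - 9) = (z - 3)*(z + 3)*(z + 3)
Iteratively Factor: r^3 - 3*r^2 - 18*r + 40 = (r + 4)*(r^2 - 7*r + 10) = (r - 2)*(r + 4)*(r - 5)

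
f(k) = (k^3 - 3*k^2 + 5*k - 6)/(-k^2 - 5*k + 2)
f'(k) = (2*k + 5)*(k^3 - 3*k^2 + 5*k - 6)/(-k^2 - 5*k + 2)^2 + (3*k^2 - 6*k + 5)/(-k^2 - 5*k + 2)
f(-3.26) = -11.58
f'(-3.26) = 9.65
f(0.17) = -4.67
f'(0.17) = -18.60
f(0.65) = 2.24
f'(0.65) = -9.85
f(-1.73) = -3.76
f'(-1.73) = 2.42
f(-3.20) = -11.02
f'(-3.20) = 9.06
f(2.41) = -0.17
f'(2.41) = -0.40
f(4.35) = -1.07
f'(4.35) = -0.54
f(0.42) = 15.76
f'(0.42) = -343.80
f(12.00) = -6.68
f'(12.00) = -0.85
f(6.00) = -2.06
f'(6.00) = -0.66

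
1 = 1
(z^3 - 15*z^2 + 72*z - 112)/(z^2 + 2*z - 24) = (z^2 - 11*z + 28)/(z + 6)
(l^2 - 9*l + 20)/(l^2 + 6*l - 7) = (l^2 - 9*l + 20)/(l^2 + 6*l - 7)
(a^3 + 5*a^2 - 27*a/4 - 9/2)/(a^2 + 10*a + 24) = (a^2 - a - 3/4)/(a + 4)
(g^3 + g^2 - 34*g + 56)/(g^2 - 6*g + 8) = g + 7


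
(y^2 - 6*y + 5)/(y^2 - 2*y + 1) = (y - 5)/(y - 1)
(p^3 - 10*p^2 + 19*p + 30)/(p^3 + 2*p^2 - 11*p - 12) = (p^2 - 11*p + 30)/(p^2 + p - 12)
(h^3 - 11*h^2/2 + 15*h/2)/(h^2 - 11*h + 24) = h*(2*h - 5)/(2*(h - 8))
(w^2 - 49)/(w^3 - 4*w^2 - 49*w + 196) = 1/(w - 4)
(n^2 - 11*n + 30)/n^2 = 1 - 11/n + 30/n^2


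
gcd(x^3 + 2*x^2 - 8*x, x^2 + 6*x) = x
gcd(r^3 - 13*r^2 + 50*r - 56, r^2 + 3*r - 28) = r - 4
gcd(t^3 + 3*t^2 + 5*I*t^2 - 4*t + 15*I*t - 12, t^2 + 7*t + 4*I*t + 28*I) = t + 4*I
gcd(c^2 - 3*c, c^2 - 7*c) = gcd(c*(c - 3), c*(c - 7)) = c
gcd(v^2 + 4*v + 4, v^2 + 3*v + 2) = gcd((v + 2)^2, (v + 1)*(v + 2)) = v + 2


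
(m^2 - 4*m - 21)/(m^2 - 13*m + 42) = (m + 3)/(m - 6)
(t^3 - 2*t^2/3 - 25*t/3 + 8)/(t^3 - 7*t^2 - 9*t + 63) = (3*t^2 - 11*t + 8)/(3*(t^2 - 10*t + 21))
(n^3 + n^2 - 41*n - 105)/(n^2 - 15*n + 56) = (n^2 + 8*n + 15)/(n - 8)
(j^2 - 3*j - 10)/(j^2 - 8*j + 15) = (j + 2)/(j - 3)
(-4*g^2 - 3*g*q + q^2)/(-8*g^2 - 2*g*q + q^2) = (g + q)/(2*g + q)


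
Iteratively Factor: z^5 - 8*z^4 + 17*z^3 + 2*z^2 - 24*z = (z - 4)*(z^4 - 4*z^3 + z^2 + 6*z) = (z - 4)*(z + 1)*(z^3 - 5*z^2 + 6*z) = (z - 4)*(z - 2)*(z + 1)*(z^2 - 3*z) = (z - 4)*(z - 3)*(z - 2)*(z + 1)*(z)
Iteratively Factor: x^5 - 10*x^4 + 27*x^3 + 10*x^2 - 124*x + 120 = (x - 2)*(x^4 - 8*x^3 + 11*x^2 + 32*x - 60) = (x - 5)*(x - 2)*(x^3 - 3*x^2 - 4*x + 12) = (x - 5)*(x - 2)^2*(x^2 - x - 6) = (x - 5)*(x - 2)^2*(x + 2)*(x - 3)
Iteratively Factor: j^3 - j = (j + 1)*(j^2 - j) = j*(j + 1)*(j - 1)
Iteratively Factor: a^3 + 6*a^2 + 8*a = (a + 4)*(a^2 + 2*a) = (a + 2)*(a + 4)*(a)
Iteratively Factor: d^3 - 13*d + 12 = (d + 4)*(d^2 - 4*d + 3) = (d - 3)*(d + 4)*(d - 1)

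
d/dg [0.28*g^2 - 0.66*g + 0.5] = 0.56*g - 0.66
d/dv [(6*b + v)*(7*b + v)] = 13*b + 2*v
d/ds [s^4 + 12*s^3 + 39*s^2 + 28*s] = 4*s^3 + 36*s^2 + 78*s + 28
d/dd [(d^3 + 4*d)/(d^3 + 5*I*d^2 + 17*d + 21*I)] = (5*I*d^4 + 26*d^3 + 43*I*d^2 + 84*I)/(d^6 + 10*I*d^5 + 9*d^4 + 212*I*d^3 + 79*d^2 + 714*I*d - 441)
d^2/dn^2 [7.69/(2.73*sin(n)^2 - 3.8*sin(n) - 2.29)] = (229.251204*sin(n)^4 - 239.32818*sin(n)^3 - 40.5309140000001*sin(n)^2 + 411.73798*sin(n) - 318.238346)/(-2.73*sin(n)^2 + 3.8*sin(n) + 2.29)^3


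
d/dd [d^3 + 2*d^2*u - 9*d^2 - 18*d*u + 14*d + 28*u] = 3*d^2 + 4*d*u - 18*d - 18*u + 14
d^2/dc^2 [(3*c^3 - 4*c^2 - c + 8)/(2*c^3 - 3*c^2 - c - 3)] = 2*(2*c^6 + 6*c^5 + 294*c^4 - 575*c^3 + 267*c^2 + 324*c - 97)/(8*c^9 - 36*c^8 + 42*c^7 - 27*c^6 + 87*c^5 - 54*c^4 - c^3 - 90*c^2 - 27*c - 27)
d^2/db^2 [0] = 0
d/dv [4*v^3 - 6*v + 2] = 12*v^2 - 6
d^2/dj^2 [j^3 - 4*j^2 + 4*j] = 6*j - 8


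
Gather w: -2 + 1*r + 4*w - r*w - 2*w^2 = r - 2*w^2 + w*(4 - r) - 2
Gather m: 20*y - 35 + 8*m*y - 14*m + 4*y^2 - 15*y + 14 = m*(8*y - 14) + 4*y^2 + 5*y - 21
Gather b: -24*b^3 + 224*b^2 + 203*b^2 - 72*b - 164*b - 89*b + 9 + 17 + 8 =-24*b^3 + 427*b^2 - 325*b + 34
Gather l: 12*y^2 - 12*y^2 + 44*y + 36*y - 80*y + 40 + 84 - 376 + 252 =0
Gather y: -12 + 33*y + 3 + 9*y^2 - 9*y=9*y^2 + 24*y - 9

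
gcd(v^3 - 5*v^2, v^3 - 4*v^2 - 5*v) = v^2 - 5*v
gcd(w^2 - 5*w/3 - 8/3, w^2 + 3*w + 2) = w + 1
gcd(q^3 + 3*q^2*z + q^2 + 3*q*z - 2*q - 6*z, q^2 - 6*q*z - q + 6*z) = q - 1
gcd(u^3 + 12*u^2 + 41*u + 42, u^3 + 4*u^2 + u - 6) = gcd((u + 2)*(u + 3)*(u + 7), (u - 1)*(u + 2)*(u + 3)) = u^2 + 5*u + 6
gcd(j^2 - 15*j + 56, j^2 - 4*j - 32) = j - 8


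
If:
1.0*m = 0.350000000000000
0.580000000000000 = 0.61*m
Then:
No Solution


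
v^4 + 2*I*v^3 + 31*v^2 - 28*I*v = v*(v - 4*I)*(v - I)*(v + 7*I)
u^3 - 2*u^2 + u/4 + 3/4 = (u - 3/2)*(u - 1)*(u + 1/2)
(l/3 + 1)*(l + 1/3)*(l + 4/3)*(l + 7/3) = l^4/3 + 7*l^3/3 + 49*l^2/9 + 379*l/81 + 28/27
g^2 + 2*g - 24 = (g - 4)*(g + 6)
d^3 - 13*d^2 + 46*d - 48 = (d - 8)*(d - 3)*(d - 2)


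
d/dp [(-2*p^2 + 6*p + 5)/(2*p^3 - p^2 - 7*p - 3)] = (4*p^4 - 24*p^3 - 10*p^2 + 22*p + 17)/(4*p^6 - 4*p^5 - 27*p^4 + 2*p^3 + 55*p^2 + 42*p + 9)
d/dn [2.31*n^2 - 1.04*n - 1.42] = 4.62*n - 1.04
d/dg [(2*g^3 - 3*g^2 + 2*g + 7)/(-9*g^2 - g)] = (-18*g^4 - 4*g^3 + 21*g^2 + 126*g + 7)/(g^2*(81*g^2 + 18*g + 1))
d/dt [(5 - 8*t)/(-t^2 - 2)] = 2*(-4*t^2 + 5*t + 8)/(t^4 + 4*t^2 + 4)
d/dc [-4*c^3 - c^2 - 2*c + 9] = -12*c^2 - 2*c - 2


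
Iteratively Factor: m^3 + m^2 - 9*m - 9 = (m - 3)*(m^2 + 4*m + 3) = (m - 3)*(m + 1)*(m + 3)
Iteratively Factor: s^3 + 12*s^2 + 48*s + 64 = (s + 4)*(s^2 + 8*s + 16) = (s + 4)^2*(s + 4)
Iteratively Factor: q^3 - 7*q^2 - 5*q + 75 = (q - 5)*(q^2 - 2*q - 15) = (q - 5)*(q + 3)*(q - 5)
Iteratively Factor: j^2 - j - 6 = (j + 2)*(j - 3)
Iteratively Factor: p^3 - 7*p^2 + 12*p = (p - 4)*(p^2 - 3*p) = p*(p - 4)*(p - 3)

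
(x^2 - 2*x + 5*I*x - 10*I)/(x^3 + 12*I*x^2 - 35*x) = (x - 2)/(x*(x + 7*I))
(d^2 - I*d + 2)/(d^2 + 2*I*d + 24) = (d^2 - I*d + 2)/(d^2 + 2*I*d + 24)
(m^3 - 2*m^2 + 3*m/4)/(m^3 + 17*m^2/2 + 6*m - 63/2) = m*(2*m - 1)/(2*(m^2 + 10*m + 21))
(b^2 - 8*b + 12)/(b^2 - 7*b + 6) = (b - 2)/(b - 1)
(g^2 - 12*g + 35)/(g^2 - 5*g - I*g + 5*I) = (g - 7)/(g - I)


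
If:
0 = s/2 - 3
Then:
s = 6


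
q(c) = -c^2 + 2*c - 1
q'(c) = 2 - 2*c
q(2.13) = -1.28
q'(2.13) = -2.26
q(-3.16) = -17.31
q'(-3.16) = 8.32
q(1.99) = -0.98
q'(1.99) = -1.98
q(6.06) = -25.60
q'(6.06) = -10.12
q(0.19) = -0.66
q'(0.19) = 1.62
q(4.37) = -11.36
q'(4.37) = -6.74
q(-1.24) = -5.02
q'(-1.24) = 4.48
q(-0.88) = -3.53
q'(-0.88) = 3.76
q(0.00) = -1.00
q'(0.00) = 2.00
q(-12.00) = -169.00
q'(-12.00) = 26.00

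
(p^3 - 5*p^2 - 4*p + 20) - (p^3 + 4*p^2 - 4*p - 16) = 36 - 9*p^2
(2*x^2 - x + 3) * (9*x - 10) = 18*x^3 - 29*x^2 + 37*x - 30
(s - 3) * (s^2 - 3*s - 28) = s^3 - 6*s^2 - 19*s + 84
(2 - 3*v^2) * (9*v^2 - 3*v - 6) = -27*v^4 + 9*v^3 + 36*v^2 - 6*v - 12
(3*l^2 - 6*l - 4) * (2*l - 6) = 6*l^3 - 30*l^2 + 28*l + 24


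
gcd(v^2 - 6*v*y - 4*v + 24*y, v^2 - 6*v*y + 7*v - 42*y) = -v + 6*y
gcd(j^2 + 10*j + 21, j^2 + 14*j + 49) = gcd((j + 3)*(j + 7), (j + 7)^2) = j + 7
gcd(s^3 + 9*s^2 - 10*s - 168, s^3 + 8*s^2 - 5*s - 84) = s + 7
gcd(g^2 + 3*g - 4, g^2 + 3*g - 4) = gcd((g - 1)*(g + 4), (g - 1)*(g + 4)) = g^2 + 3*g - 4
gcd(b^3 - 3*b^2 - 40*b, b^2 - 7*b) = b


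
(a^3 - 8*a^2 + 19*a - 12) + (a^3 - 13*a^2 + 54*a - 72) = 2*a^3 - 21*a^2 + 73*a - 84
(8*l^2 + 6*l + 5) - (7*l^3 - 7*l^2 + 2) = -7*l^3 + 15*l^2 + 6*l + 3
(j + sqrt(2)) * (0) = 0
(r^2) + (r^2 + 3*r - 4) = 2*r^2 + 3*r - 4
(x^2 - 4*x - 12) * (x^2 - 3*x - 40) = x^4 - 7*x^3 - 40*x^2 + 196*x + 480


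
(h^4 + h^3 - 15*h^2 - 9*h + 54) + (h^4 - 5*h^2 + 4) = 2*h^4 + h^3 - 20*h^2 - 9*h + 58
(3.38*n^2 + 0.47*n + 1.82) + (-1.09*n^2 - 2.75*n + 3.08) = 2.29*n^2 - 2.28*n + 4.9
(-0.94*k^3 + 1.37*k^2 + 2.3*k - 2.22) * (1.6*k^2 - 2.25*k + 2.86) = -1.504*k^5 + 4.307*k^4 - 2.0909*k^3 - 4.8088*k^2 + 11.573*k - 6.3492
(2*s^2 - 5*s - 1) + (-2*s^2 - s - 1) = -6*s - 2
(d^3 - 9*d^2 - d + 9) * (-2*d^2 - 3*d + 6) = -2*d^5 + 15*d^4 + 35*d^3 - 69*d^2 - 33*d + 54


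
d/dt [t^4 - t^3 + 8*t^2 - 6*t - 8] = 4*t^3 - 3*t^2 + 16*t - 6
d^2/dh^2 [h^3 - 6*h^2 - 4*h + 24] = 6*h - 12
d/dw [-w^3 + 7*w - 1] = 7 - 3*w^2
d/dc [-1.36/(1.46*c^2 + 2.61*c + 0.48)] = (3.9712*c + 3.5496)/(1.46*c^2 + 2.61*c + 0.48)^2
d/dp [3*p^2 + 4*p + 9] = 6*p + 4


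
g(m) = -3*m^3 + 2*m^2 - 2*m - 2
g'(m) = -9*m^2 + 4*m - 2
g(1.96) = -20.83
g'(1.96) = -28.73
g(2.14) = -26.52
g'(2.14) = -34.66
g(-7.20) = 1235.82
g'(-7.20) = -497.36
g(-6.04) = 744.09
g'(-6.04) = -354.49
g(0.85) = -4.10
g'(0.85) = -5.10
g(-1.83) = 26.74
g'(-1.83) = -39.46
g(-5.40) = 539.51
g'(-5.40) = -286.04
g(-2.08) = 37.81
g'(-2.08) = -49.26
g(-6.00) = 730.00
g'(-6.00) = -350.00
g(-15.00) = 10603.00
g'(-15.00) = -2087.00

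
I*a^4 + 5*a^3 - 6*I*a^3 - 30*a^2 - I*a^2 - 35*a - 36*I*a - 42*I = (a - 7)*(a - 6*I)*(a + I)*(I*a + I)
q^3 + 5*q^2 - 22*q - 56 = (q - 4)*(q + 2)*(q + 7)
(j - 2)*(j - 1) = j^2 - 3*j + 2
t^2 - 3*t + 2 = (t - 2)*(t - 1)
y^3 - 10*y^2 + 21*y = y*(y - 7)*(y - 3)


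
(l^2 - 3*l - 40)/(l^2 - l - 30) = (l - 8)/(l - 6)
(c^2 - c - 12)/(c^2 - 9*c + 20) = (c + 3)/(c - 5)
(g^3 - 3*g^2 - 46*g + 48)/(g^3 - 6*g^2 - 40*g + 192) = (g - 1)/(g - 4)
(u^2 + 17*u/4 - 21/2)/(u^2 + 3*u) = (4*u^2 + 17*u - 42)/(4*u*(u + 3))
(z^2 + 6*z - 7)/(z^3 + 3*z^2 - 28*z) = (z - 1)/(z*(z - 4))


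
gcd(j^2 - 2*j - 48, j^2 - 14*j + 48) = j - 8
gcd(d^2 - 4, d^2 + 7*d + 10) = d + 2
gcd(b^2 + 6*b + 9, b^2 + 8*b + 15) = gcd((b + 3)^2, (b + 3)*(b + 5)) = b + 3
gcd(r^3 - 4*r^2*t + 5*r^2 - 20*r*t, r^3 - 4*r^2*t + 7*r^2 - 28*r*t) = r^2 - 4*r*t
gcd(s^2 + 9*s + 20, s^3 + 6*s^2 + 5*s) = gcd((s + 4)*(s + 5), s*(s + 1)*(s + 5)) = s + 5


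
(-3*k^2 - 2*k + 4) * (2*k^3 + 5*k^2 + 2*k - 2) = -6*k^5 - 19*k^4 - 8*k^3 + 22*k^2 + 12*k - 8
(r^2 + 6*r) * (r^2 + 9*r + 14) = r^4 + 15*r^3 + 68*r^2 + 84*r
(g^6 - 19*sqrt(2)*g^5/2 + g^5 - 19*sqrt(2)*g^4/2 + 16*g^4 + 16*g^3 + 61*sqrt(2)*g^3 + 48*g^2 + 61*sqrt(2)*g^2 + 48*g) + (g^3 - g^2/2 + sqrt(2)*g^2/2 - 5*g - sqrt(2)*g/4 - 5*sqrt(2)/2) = g^6 - 19*sqrt(2)*g^5/2 + g^5 - 19*sqrt(2)*g^4/2 + 16*g^4 + 17*g^3 + 61*sqrt(2)*g^3 + 95*g^2/2 + 123*sqrt(2)*g^2/2 - sqrt(2)*g/4 + 43*g - 5*sqrt(2)/2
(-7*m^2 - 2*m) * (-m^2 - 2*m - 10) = 7*m^4 + 16*m^3 + 74*m^2 + 20*m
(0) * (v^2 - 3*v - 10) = 0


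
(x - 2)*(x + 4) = x^2 + 2*x - 8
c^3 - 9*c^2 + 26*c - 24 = (c - 4)*(c - 3)*(c - 2)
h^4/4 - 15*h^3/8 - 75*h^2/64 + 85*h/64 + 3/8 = (h/4 + 1/4)*(h - 8)*(h - 3/4)*(h + 1/4)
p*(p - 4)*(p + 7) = p^3 + 3*p^2 - 28*p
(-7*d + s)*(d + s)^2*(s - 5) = -7*d^3*s + 35*d^3 - 13*d^2*s^2 + 65*d^2*s - 5*d*s^3 + 25*d*s^2 + s^4 - 5*s^3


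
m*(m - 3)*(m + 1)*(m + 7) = m^4 + 5*m^3 - 17*m^2 - 21*m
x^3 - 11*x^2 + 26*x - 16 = (x - 8)*(x - 2)*(x - 1)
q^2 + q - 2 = (q - 1)*(q + 2)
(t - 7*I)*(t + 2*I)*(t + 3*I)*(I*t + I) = I*t^4 + 2*t^3 + I*t^3 + 2*t^2 + 29*I*t^2 - 42*t + 29*I*t - 42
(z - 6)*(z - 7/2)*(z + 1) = z^3 - 17*z^2/2 + 23*z/2 + 21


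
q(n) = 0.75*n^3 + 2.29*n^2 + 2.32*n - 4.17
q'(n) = 2.25*n^2 + 4.58*n + 2.32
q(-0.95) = -4.95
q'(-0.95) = -0.00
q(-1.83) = -5.34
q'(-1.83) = 1.47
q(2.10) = 17.75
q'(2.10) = 21.86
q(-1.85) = -5.37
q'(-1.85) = 1.55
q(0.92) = 0.49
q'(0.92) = 8.44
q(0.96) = 0.83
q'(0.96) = 8.79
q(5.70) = 222.35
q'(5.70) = 101.53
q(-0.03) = -4.24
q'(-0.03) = 2.18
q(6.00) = 254.19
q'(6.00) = 110.80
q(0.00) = -4.17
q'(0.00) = 2.32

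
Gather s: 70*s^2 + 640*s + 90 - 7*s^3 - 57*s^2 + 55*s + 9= -7*s^3 + 13*s^2 + 695*s + 99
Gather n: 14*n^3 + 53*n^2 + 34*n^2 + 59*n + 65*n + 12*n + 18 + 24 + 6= 14*n^3 + 87*n^2 + 136*n + 48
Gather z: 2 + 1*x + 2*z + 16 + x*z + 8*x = 9*x + z*(x + 2) + 18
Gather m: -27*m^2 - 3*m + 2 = -27*m^2 - 3*m + 2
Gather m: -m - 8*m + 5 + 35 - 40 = -9*m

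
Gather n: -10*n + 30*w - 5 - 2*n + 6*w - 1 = -12*n + 36*w - 6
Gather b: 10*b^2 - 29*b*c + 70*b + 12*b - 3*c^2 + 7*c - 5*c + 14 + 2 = 10*b^2 + b*(82 - 29*c) - 3*c^2 + 2*c + 16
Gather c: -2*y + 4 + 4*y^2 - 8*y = 4*y^2 - 10*y + 4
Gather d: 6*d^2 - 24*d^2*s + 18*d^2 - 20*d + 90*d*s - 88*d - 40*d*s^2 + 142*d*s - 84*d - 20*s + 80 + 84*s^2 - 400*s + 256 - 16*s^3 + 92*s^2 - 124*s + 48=d^2*(24 - 24*s) + d*(-40*s^2 + 232*s - 192) - 16*s^3 + 176*s^2 - 544*s + 384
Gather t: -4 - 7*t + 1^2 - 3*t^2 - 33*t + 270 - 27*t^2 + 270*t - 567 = -30*t^2 + 230*t - 300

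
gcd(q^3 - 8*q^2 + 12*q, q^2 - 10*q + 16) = q - 2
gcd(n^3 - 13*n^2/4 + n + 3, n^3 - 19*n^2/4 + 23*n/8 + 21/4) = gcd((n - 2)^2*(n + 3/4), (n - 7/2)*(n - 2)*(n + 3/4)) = n^2 - 5*n/4 - 3/2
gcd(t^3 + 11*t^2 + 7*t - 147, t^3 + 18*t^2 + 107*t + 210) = t + 7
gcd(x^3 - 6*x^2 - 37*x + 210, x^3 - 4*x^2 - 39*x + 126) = x^2 - x - 42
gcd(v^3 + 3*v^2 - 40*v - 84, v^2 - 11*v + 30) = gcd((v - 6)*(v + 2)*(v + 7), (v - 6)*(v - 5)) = v - 6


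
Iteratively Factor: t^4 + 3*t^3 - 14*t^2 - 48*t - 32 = (t + 1)*(t^3 + 2*t^2 - 16*t - 32) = (t + 1)*(t + 4)*(t^2 - 2*t - 8) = (t - 4)*(t + 1)*(t + 4)*(t + 2)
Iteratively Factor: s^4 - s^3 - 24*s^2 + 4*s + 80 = (s + 2)*(s^3 - 3*s^2 - 18*s + 40) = (s - 2)*(s + 2)*(s^2 - s - 20) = (s - 2)*(s + 2)*(s + 4)*(s - 5)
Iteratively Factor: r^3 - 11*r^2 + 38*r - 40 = (r - 5)*(r^2 - 6*r + 8) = (r - 5)*(r - 2)*(r - 4)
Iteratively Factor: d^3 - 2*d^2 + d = (d - 1)*(d^2 - d) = (d - 1)^2*(d)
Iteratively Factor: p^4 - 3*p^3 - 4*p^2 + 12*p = (p + 2)*(p^3 - 5*p^2 + 6*p) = p*(p + 2)*(p^2 - 5*p + 6) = p*(p - 2)*(p + 2)*(p - 3)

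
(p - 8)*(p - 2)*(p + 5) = p^3 - 5*p^2 - 34*p + 80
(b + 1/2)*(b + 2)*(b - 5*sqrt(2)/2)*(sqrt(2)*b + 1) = sqrt(2)*b^4 - 4*b^3 + 5*sqrt(2)*b^3/2 - 10*b^2 - 3*sqrt(2)*b^2/2 - 25*sqrt(2)*b/4 - 4*b - 5*sqrt(2)/2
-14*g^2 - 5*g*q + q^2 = (-7*g + q)*(2*g + q)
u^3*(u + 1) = u^4 + u^3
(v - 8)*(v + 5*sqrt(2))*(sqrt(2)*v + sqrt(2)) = sqrt(2)*v^3 - 7*sqrt(2)*v^2 + 10*v^2 - 70*v - 8*sqrt(2)*v - 80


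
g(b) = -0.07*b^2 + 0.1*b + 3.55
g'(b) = 0.1 - 0.14*b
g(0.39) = 3.58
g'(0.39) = 0.05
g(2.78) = 3.29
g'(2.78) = -0.29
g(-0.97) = 3.39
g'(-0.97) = 0.24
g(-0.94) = 3.39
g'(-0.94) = 0.23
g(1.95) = 3.48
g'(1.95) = -0.17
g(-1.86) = 3.12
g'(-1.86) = 0.36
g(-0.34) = 3.51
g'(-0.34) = 0.15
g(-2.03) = 3.06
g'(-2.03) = 0.38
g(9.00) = -1.22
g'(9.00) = -1.16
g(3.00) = 3.22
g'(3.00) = -0.32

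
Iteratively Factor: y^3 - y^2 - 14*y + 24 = (y - 3)*(y^2 + 2*y - 8) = (y - 3)*(y + 4)*(y - 2)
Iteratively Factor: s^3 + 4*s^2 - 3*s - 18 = (s + 3)*(s^2 + s - 6) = (s - 2)*(s + 3)*(s + 3)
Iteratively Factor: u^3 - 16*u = (u)*(u^2 - 16) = u*(u + 4)*(u - 4)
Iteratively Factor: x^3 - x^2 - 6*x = (x)*(x^2 - x - 6) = x*(x + 2)*(x - 3)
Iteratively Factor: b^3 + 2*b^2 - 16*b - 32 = (b + 2)*(b^2 - 16) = (b - 4)*(b + 2)*(b + 4)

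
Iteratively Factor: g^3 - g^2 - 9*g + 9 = (g + 3)*(g^2 - 4*g + 3) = (g - 1)*(g + 3)*(g - 3)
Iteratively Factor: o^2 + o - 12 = (o - 3)*(o + 4)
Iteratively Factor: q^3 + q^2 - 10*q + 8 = (q - 2)*(q^2 + 3*q - 4) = (q - 2)*(q - 1)*(q + 4)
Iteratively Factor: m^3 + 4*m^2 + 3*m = (m + 1)*(m^2 + 3*m) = (m + 1)*(m + 3)*(m)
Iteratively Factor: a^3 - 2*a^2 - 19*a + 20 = (a - 1)*(a^2 - a - 20) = (a - 5)*(a - 1)*(a + 4)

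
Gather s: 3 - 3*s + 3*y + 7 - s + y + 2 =-4*s + 4*y + 12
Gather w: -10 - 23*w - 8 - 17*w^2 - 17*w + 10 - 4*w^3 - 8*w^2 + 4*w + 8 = -4*w^3 - 25*w^2 - 36*w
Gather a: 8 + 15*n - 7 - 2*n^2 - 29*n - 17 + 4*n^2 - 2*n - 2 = 2*n^2 - 16*n - 18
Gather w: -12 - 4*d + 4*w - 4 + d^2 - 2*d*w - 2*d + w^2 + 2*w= d^2 - 6*d + w^2 + w*(6 - 2*d) - 16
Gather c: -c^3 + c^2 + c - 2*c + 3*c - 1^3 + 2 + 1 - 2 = -c^3 + c^2 + 2*c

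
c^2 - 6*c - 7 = (c - 7)*(c + 1)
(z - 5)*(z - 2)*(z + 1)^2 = z^4 - 5*z^3 - 3*z^2 + 13*z + 10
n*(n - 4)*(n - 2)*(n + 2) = n^4 - 4*n^3 - 4*n^2 + 16*n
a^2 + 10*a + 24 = (a + 4)*(a + 6)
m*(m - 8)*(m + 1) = m^3 - 7*m^2 - 8*m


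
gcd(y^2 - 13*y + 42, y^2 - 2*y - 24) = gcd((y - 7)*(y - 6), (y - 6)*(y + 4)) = y - 6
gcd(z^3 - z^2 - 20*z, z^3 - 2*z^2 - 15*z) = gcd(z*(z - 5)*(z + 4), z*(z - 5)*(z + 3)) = z^2 - 5*z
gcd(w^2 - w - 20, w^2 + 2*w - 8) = w + 4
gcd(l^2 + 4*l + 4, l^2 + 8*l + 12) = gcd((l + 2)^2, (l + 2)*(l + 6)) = l + 2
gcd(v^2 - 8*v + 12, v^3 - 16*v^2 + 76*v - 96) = v^2 - 8*v + 12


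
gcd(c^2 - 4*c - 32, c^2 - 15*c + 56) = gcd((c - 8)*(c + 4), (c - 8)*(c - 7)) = c - 8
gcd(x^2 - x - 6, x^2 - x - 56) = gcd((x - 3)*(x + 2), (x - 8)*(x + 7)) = 1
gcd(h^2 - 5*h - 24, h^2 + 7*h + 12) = h + 3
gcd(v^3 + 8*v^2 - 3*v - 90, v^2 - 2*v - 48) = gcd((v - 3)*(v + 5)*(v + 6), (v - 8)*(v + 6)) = v + 6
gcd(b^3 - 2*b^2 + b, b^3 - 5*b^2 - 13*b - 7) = 1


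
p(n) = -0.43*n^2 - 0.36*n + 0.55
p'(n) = -0.86*n - 0.36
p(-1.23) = 0.34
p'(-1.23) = 0.70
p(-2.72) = -1.65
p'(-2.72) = 1.98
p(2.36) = -2.69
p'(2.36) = -2.39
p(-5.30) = -9.62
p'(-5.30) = 4.20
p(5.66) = -15.26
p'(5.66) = -5.23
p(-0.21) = 0.61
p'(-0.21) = -0.18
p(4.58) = -10.12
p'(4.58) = -4.30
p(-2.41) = -1.08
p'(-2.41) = 1.71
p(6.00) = -17.09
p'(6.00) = -5.52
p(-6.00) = -12.77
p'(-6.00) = 4.80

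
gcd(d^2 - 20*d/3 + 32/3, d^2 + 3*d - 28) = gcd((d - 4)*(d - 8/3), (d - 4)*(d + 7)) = d - 4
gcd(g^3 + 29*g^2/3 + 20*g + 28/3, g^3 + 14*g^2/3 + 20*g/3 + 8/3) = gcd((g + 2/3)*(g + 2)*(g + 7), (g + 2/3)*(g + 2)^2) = g^2 + 8*g/3 + 4/3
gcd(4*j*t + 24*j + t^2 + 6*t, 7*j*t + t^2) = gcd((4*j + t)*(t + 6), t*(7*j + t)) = 1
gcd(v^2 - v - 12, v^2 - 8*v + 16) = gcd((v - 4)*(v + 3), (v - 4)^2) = v - 4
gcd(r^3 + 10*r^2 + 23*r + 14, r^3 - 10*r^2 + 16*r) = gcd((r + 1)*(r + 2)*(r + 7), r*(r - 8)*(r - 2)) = 1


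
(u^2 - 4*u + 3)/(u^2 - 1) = (u - 3)/(u + 1)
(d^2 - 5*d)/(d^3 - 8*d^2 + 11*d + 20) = d/(d^2 - 3*d - 4)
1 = 1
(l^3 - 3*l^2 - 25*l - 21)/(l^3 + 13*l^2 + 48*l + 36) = (l^2 - 4*l - 21)/(l^2 + 12*l + 36)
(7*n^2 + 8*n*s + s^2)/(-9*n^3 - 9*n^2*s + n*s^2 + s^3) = (7*n + s)/(-9*n^2 + s^2)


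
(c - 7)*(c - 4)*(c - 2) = c^3 - 13*c^2 + 50*c - 56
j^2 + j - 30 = (j - 5)*(j + 6)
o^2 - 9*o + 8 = (o - 8)*(o - 1)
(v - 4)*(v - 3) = v^2 - 7*v + 12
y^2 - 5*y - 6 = (y - 6)*(y + 1)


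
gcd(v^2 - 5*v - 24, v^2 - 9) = v + 3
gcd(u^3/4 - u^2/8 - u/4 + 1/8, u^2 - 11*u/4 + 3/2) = 1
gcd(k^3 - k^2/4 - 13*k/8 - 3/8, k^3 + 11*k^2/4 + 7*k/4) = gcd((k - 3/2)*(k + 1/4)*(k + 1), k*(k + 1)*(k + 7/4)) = k + 1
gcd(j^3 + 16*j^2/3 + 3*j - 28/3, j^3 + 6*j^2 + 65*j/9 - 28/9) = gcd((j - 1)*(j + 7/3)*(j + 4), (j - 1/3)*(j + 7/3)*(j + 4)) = j^2 + 19*j/3 + 28/3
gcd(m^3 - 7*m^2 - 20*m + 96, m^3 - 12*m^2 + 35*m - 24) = m^2 - 11*m + 24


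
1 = 1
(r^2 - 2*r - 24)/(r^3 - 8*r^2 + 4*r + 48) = (r + 4)/(r^2 - 2*r - 8)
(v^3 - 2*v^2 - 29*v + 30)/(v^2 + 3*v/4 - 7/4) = 4*(v^2 - v - 30)/(4*v + 7)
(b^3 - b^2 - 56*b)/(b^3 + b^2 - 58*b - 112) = b/(b + 2)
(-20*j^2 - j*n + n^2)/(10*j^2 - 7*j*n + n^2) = (-4*j - n)/(2*j - n)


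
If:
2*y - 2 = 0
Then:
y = 1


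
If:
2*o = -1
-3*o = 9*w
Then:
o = -1/2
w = 1/6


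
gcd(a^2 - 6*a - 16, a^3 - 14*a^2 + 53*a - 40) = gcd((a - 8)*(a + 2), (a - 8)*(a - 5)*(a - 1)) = a - 8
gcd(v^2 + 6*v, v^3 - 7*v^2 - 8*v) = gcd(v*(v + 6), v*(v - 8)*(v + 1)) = v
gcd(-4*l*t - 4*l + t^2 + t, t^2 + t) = t + 1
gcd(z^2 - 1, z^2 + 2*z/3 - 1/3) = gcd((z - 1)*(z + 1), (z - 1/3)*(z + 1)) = z + 1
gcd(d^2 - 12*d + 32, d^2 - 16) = d - 4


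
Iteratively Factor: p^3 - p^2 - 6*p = (p + 2)*(p^2 - 3*p) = (p - 3)*(p + 2)*(p)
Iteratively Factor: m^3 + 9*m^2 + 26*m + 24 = (m + 3)*(m^2 + 6*m + 8) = (m + 2)*(m + 3)*(m + 4)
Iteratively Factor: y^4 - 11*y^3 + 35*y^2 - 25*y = (y - 5)*(y^3 - 6*y^2 + 5*y) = (y - 5)*(y - 1)*(y^2 - 5*y) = (y - 5)^2*(y - 1)*(y)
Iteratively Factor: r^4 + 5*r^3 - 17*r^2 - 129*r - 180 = (r + 3)*(r^3 + 2*r^2 - 23*r - 60) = (r - 5)*(r + 3)*(r^2 + 7*r + 12) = (r - 5)*(r + 3)*(r + 4)*(r + 3)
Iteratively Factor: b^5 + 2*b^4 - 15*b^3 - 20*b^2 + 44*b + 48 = (b + 1)*(b^4 + b^3 - 16*b^2 - 4*b + 48) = (b - 3)*(b + 1)*(b^3 + 4*b^2 - 4*b - 16) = (b - 3)*(b + 1)*(b + 2)*(b^2 + 2*b - 8) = (b - 3)*(b + 1)*(b + 2)*(b + 4)*(b - 2)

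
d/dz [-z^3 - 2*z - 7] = -3*z^2 - 2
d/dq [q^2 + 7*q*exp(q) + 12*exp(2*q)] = 7*q*exp(q) + 2*q + 24*exp(2*q) + 7*exp(q)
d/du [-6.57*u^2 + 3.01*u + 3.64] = 3.01 - 13.14*u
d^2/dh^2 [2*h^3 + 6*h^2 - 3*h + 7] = 12*h + 12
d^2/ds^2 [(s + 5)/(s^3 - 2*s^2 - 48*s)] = 2*(3*s^5 + 24*s^4 - 28*s^3 - 660*s^2 + 1440*s + 11520)/(s^3*(s^6 - 6*s^5 - 132*s^4 + 568*s^3 + 6336*s^2 - 13824*s - 110592))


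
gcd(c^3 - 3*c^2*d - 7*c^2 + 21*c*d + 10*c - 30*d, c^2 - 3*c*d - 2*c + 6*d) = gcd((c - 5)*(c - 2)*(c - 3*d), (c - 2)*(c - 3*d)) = c^2 - 3*c*d - 2*c + 6*d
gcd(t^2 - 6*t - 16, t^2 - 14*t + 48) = t - 8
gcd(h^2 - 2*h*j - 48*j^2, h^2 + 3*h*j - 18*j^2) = h + 6*j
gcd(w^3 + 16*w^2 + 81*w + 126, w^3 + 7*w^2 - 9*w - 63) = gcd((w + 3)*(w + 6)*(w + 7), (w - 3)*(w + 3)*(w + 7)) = w^2 + 10*w + 21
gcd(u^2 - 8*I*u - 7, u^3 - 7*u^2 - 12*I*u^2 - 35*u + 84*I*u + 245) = u - 7*I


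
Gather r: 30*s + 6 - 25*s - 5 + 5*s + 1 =10*s + 2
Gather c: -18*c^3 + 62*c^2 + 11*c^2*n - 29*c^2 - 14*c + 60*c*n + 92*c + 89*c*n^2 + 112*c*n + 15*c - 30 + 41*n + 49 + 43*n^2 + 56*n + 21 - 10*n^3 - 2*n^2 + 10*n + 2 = -18*c^3 + c^2*(11*n + 33) + c*(89*n^2 + 172*n + 93) - 10*n^3 + 41*n^2 + 107*n + 42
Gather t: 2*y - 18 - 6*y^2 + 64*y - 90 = -6*y^2 + 66*y - 108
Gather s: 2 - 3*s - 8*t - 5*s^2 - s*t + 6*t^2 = -5*s^2 + s*(-t - 3) + 6*t^2 - 8*t + 2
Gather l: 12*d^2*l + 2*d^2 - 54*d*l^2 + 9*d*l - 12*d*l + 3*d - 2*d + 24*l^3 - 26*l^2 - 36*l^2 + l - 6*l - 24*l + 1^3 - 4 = 2*d^2 + d + 24*l^3 + l^2*(-54*d - 62) + l*(12*d^2 - 3*d - 29) - 3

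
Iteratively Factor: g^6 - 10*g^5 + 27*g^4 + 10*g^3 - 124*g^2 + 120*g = (g - 5)*(g^5 - 5*g^4 + 2*g^3 + 20*g^2 - 24*g) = (g - 5)*(g + 2)*(g^4 - 7*g^3 + 16*g^2 - 12*g) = g*(g - 5)*(g + 2)*(g^3 - 7*g^2 + 16*g - 12) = g*(g - 5)*(g - 2)*(g + 2)*(g^2 - 5*g + 6) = g*(g - 5)*(g - 2)^2*(g + 2)*(g - 3)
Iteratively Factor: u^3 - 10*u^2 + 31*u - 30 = (u - 5)*(u^2 - 5*u + 6) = (u - 5)*(u - 2)*(u - 3)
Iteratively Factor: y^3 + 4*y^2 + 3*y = (y + 1)*(y^2 + 3*y) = y*(y + 1)*(y + 3)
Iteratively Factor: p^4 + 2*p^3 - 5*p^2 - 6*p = (p + 3)*(p^3 - p^2 - 2*p) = (p + 1)*(p + 3)*(p^2 - 2*p) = (p - 2)*(p + 1)*(p + 3)*(p)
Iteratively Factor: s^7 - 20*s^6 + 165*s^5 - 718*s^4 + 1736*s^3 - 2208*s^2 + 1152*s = (s - 4)*(s^6 - 16*s^5 + 101*s^4 - 314*s^3 + 480*s^2 - 288*s) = (s - 4)^2*(s^5 - 12*s^4 + 53*s^3 - 102*s^2 + 72*s) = (s - 4)^2*(s - 2)*(s^4 - 10*s^3 + 33*s^2 - 36*s) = s*(s - 4)^2*(s - 2)*(s^3 - 10*s^2 + 33*s - 36) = s*(s - 4)^2*(s - 3)*(s - 2)*(s^2 - 7*s + 12) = s*(s - 4)^2*(s - 3)^2*(s - 2)*(s - 4)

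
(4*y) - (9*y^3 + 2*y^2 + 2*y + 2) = -9*y^3 - 2*y^2 + 2*y - 2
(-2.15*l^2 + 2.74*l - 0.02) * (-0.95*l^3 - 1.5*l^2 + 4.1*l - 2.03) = 2.0425*l^5 + 0.621999999999999*l^4 - 12.906*l^3 + 15.6285*l^2 - 5.6442*l + 0.0406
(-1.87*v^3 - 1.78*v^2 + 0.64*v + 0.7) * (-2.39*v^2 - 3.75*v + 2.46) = 4.4693*v^5 + 11.2667*v^4 + 0.5452*v^3 - 8.4518*v^2 - 1.0506*v + 1.722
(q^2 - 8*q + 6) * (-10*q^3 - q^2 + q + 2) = -10*q^5 + 79*q^4 - 51*q^3 - 12*q^2 - 10*q + 12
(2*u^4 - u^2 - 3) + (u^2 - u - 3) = 2*u^4 - u - 6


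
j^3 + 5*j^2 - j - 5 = (j - 1)*(j + 1)*(j + 5)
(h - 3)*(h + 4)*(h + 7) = h^3 + 8*h^2 - 5*h - 84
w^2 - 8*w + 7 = (w - 7)*(w - 1)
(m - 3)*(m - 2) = m^2 - 5*m + 6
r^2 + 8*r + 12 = (r + 2)*(r + 6)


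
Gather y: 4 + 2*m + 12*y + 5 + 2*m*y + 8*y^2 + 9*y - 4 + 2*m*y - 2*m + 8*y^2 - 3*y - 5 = 16*y^2 + y*(4*m + 18)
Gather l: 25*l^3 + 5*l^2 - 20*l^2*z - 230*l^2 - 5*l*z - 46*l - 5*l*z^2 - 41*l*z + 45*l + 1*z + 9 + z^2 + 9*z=25*l^3 + l^2*(-20*z - 225) + l*(-5*z^2 - 46*z - 1) + z^2 + 10*z + 9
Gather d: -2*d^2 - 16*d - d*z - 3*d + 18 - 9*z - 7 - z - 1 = -2*d^2 + d*(-z - 19) - 10*z + 10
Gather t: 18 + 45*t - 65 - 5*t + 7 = 40*t - 40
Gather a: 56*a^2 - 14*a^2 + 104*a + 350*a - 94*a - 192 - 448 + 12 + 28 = 42*a^2 + 360*a - 600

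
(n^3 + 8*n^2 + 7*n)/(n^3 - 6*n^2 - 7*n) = (n + 7)/(n - 7)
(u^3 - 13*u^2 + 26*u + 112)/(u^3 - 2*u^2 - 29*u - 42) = (u - 8)/(u + 3)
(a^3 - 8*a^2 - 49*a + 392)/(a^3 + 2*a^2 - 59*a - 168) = (a - 7)/(a + 3)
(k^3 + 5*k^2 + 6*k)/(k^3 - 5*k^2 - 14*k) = (k + 3)/(k - 7)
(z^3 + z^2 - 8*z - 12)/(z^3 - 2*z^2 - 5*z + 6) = (z + 2)/(z - 1)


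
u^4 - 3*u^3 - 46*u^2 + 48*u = u*(u - 8)*(u - 1)*(u + 6)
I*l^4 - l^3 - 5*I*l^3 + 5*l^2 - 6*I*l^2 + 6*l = l*(l - 6)*(l + I)*(I*l + I)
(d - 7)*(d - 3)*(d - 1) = d^3 - 11*d^2 + 31*d - 21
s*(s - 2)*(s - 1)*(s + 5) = s^4 + 2*s^3 - 13*s^2 + 10*s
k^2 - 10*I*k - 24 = (k - 6*I)*(k - 4*I)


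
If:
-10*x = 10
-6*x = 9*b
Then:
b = 2/3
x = -1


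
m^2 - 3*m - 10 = (m - 5)*(m + 2)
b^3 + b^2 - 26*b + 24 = (b - 4)*(b - 1)*(b + 6)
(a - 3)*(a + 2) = a^2 - a - 6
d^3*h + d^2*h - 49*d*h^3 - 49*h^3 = (d - 7*h)*(d + 7*h)*(d*h + h)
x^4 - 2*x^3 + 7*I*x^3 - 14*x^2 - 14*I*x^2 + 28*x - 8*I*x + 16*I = (x - 2)*(x + I)*(x + 2*I)*(x + 4*I)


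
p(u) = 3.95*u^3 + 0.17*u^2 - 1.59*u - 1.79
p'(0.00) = -1.59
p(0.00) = -1.79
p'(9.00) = 961.32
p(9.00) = 2877.22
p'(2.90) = 99.05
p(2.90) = 91.37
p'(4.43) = 232.47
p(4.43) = 337.91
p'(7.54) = 674.67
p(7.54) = 1689.10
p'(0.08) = -1.49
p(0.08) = -1.91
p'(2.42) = 68.63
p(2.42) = 51.34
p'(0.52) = 1.79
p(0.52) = -2.02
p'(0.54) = 2.05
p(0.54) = -1.98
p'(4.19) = 207.87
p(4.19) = 285.09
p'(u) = 11.85*u^2 + 0.34*u - 1.59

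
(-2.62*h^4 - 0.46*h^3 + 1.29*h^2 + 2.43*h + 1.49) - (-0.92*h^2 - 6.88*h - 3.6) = -2.62*h^4 - 0.46*h^3 + 2.21*h^2 + 9.31*h + 5.09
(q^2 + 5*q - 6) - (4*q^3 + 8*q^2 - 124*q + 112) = -4*q^3 - 7*q^2 + 129*q - 118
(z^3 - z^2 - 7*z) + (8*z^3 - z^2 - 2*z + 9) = 9*z^3 - 2*z^2 - 9*z + 9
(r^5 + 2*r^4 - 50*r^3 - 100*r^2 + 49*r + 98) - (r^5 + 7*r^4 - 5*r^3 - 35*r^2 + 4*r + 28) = -5*r^4 - 45*r^3 - 65*r^2 + 45*r + 70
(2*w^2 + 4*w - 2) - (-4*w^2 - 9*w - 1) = 6*w^2 + 13*w - 1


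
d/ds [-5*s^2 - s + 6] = -10*s - 1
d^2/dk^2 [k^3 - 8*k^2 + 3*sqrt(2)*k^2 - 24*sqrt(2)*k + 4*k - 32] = 6*k - 16 + 6*sqrt(2)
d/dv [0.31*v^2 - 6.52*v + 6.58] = 0.62*v - 6.52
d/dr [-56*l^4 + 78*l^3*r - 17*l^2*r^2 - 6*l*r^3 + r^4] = 78*l^3 - 34*l^2*r - 18*l*r^2 + 4*r^3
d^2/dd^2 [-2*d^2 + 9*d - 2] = -4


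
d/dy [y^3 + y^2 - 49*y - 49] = 3*y^2 + 2*y - 49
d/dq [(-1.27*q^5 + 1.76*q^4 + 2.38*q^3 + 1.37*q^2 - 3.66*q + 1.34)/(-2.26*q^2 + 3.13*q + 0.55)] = (8.6106*q^6 - 23.8556*q^5 + 7.6551*q^4 + 18.7708*q^3 - 0.0564999999999998*q^2 + 7.5638*q - 6.2072)/(5.1076*q^4 - 14.1476*q^3 + 7.3109*q^2 + 3.443*q + 0.3025)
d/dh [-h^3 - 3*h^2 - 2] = 3*h*(-h - 2)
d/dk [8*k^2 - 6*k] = 16*k - 6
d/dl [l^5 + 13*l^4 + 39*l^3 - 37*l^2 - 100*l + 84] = 5*l^4 + 52*l^3 + 117*l^2 - 74*l - 100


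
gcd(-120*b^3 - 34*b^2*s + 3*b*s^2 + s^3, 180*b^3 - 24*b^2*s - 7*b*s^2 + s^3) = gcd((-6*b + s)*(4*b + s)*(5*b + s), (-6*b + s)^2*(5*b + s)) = -30*b^2 - b*s + s^2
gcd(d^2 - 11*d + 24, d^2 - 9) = d - 3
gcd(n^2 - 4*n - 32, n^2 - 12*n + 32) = n - 8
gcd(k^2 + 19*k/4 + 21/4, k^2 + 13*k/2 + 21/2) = k + 3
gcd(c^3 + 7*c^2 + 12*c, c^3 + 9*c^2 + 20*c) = c^2 + 4*c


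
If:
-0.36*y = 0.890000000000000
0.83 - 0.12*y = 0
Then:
No Solution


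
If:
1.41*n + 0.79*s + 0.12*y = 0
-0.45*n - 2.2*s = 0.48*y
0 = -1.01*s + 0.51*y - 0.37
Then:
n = 0.02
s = -0.11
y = 0.50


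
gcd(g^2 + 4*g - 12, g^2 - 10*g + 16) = g - 2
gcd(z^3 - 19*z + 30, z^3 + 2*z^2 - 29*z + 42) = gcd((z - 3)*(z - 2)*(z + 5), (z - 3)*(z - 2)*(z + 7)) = z^2 - 5*z + 6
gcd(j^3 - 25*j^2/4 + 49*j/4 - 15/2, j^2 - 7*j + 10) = j - 2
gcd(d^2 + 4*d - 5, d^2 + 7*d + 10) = d + 5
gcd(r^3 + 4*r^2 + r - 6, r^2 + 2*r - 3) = r^2 + 2*r - 3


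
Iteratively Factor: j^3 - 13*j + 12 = (j - 3)*(j^2 + 3*j - 4) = (j - 3)*(j - 1)*(j + 4)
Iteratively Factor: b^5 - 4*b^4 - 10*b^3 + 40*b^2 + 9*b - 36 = (b - 4)*(b^4 - 10*b^2 + 9) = (b - 4)*(b - 1)*(b^3 + b^2 - 9*b - 9) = (b - 4)*(b - 3)*(b - 1)*(b^2 + 4*b + 3) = (b - 4)*(b - 3)*(b - 1)*(b + 1)*(b + 3)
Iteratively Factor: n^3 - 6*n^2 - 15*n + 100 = (n - 5)*(n^2 - n - 20) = (n - 5)^2*(n + 4)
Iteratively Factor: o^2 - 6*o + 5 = (o - 5)*(o - 1)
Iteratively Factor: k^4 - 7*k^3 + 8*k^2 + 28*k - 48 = (k + 2)*(k^3 - 9*k^2 + 26*k - 24) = (k - 4)*(k + 2)*(k^2 - 5*k + 6) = (k - 4)*(k - 3)*(k + 2)*(k - 2)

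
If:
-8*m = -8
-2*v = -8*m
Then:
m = 1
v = 4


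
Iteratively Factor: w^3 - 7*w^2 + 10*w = (w - 2)*(w^2 - 5*w) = w*(w - 2)*(w - 5)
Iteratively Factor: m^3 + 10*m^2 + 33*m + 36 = (m + 4)*(m^2 + 6*m + 9) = (m + 3)*(m + 4)*(m + 3)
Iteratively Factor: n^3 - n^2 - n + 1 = (n + 1)*(n^2 - 2*n + 1) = (n - 1)*(n + 1)*(n - 1)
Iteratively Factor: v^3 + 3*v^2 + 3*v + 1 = (v + 1)*(v^2 + 2*v + 1) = (v + 1)^2*(v + 1)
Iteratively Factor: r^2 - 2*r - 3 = (r + 1)*(r - 3)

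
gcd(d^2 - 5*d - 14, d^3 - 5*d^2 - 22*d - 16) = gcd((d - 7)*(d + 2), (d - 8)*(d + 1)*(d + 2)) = d + 2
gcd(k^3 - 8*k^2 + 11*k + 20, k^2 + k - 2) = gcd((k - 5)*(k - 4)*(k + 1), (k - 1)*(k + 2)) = 1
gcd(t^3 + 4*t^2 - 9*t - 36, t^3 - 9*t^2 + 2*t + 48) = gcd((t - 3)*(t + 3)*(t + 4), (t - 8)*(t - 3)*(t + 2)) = t - 3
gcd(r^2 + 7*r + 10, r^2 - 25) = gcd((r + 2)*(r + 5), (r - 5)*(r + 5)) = r + 5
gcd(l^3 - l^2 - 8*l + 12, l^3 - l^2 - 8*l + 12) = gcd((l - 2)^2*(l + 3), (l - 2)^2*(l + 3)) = l^3 - l^2 - 8*l + 12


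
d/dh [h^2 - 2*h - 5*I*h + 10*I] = 2*h - 2 - 5*I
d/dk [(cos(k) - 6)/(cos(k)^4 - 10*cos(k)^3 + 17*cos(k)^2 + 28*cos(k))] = (3*cos(k)^4 - 44*cos(k)^3 + 197*cos(k)^2 - 204*cos(k) - 168)*sin(k)/((cos(k) - 7)^2*(cos(k) - 4)^2*(cos(k) + 1)^2*cos(k)^2)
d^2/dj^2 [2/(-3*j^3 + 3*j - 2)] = 36*(j*(3*j^3 - 3*j + 2) - (3*j^2 - 1)^2)/(3*j^3 - 3*j + 2)^3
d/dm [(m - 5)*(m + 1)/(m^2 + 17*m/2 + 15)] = 10*(5*m^2 + 16*m - 7)/(4*m^4 + 68*m^3 + 409*m^2 + 1020*m + 900)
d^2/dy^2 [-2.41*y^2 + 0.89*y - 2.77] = -4.82000000000000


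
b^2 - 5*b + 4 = (b - 4)*(b - 1)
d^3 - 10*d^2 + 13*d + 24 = (d - 8)*(d - 3)*(d + 1)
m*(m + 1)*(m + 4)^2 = m^4 + 9*m^3 + 24*m^2 + 16*m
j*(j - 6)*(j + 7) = j^3 + j^2 - 42*j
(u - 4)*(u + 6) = u^2 + 2*u - 24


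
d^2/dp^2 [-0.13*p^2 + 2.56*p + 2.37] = -0.260000000000000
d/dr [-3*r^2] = -6*r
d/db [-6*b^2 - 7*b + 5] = -12*b - 7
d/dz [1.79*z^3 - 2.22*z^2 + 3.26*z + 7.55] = 5.37*z^2 - 4.44*z + 3.26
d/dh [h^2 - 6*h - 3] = 2*h - 6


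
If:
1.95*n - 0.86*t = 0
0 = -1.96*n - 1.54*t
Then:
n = 0.00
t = 0.00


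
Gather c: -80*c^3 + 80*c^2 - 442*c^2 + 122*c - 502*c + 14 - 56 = -80*c^3 - 362*c^2 - 380*c - 42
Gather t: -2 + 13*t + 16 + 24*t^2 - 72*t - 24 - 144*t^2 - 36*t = -120*t^2 - 95*t - 10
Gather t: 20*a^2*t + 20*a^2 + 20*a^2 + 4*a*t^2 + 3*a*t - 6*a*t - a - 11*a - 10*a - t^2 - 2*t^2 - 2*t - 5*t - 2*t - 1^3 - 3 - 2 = 40*a^2 - 22*a + t^2*(4*a - 3) + t*(20*a^2 - 3*a - 9) - 6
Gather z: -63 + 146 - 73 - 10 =0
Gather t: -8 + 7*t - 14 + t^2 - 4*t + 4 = t^2 + 3*t - 18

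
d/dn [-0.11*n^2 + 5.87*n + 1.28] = 5.87 - 0.22*n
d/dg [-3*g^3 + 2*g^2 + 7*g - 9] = -9*g^2 + 4*g + 7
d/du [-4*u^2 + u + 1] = 1 - 8*u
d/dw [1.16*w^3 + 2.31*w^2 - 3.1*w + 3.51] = 3.48*w^2 + 4.62*w - 3.1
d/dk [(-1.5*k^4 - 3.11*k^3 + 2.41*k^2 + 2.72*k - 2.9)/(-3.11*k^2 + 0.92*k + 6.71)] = (9.33*k^5 + 5.5321*k^4 - 45.9824*k^3 - 51.9279*k^2 + 14.3042*k + 20.9192)/(9.6721*k^4 - 5.7224*k^3 - 40.8898*k^2 + 12.3464*k + 45.0241)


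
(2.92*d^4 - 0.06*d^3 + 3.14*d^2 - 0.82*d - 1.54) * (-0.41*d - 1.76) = -1.1972*d^5 - 5.1146*d^4 - 1.1818*d^3 - 5.1902*d^2 + 2.0746*d + 2.7104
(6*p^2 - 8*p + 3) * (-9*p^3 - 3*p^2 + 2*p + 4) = -54*p^5 + 54*p^4 + 9*p^3 - p^2 - 26*p + 12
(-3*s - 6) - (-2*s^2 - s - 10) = 2*s^2 - 2*s + 4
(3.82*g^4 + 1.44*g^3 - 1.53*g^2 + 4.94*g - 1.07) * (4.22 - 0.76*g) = -2.9032*g^5 + 15.026*g^4 + 7.2396*g^3 - 10.211*g^2 + 21.66*g - 4.5154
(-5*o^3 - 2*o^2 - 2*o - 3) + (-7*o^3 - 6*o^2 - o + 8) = -12*o^3 - 8*o^2 - 3*o + 5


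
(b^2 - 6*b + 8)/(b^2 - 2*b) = (b - 4)/b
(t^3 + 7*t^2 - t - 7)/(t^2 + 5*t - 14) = (t^2 - 1)/(t - 2)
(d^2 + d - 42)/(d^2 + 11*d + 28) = (d - 6)/(d + 4)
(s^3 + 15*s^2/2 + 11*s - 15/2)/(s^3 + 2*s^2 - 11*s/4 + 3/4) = 2*(s + 5)/(2*s - 1)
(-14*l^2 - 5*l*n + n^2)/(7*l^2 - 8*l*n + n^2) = (-2*l - n)/(l - n)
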